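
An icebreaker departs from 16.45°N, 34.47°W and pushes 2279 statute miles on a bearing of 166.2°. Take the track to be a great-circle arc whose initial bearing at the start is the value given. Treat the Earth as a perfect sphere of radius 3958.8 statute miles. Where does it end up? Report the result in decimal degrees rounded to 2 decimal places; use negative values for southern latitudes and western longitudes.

The arc subtends δ = 2279/3958.8 = 0.575679 rad at the centre.
Start latitude φ₁ = 0.287107 rad; initial bearing θ = 2.900737 rad.
Applying the spherical law of cosines for sides, sin φ₂ = sin φ₁ cos δ + cos φ₁ sin δ cos θ = -0.269513, so φ₂ = -15.64°.
For the longitude increment, Δλ = atan2( sin θ sin δ cos φ₁, cos δ − sin φ₁ sin φ₂ ) = atan2(0.124543, 0.915143) = 7.75°.
Hence λ₂ = -34.47° + 7.75° = -26.72°.

latitude -15.64°, longitude -26.72°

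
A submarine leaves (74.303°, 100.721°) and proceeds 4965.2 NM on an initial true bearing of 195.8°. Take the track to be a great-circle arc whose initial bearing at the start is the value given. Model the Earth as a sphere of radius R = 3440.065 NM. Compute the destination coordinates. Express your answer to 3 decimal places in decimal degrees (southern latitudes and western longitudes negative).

Angular distance δ = d/R = 4965.2 / 3440.065 = 1.443345 rad.
Converting: φ₁ = 1.296832 rad, θ = 3.417355 rad.
Destination latitude: φ₂ = arcsin( sin φ₁ cos δ + cos φ₁ sin δ cos θ ) = arcsin(-0.135850) = -7.808°.
Then Δλ = atan2(-0.073068, 0.257891) = -0.276093 rad, from sin θ sin δ cos φ₁ over cos δ − sin φ₁ sin φ₂.
λ₂ = λ₁ + Δλ = 84.902°.

latitude -7.808°, longitude 84.902°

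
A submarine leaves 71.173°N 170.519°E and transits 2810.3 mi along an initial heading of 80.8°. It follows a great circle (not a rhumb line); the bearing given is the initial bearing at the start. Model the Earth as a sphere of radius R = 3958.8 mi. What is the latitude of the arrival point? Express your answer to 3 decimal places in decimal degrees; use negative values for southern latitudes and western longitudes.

latitude 48.719°

Angular distance δ = d/R = 2810.3 / 3958.8 = 0.709887 rad.
Start latitude φ₁ = 1.242203 rad; initial bearing θ = 1.410226 rad.
Applying the spherical law of cosines for sides, sin φ₂ = sin φ₁ cos δ + cos φ₁ sin δ cos θ = 0.751485, so φ₂ = 48.719°.
Δλ = atan2( sin θ sin δ cos φ₁ , cos δ − sin φ₁ sin φ₂ ) = atan2(0.207621, 0.047158) = 1.347453 rad = 77.203°.
λ₂ = 170.519° + 77.203° = 247.722°, normalized to (−180°, 180°] → -112.278°.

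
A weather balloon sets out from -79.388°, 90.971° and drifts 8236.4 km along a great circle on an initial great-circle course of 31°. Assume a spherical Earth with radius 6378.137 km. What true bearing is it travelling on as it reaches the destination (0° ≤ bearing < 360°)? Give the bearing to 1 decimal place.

final bearing 5.5°

Central angle δ = d/R = 1.291349 rad.
Start latitude φ₁ = -1.385582 rad; initial bearing θ = 0.541052 rad.
sin φ₂ = sin φ₁ cos δ + cos φ₁ sin δ cos θ = (-0.982897)(0.275825) + (0.184157)(0.961208)(0.857167) = -0.119377
φ₂ = asin(-0.119377) = -0.119662 rad = -6.856°.
Then Δλ = atan2(0.091169, 0.158489) = 0.522011 rad, from sin θ sin δ cos φ₁ over cos δ − sin φ₁ sin φ₂.
λ₂ = 90.971° + 29.909° = 120.880°.
The forward bearing on arrival equals the back-azimuth from the destination plus 180°.
Back-azimuth from P₂ (-6.9°, 120.9°) to P₁ (-79.4°, 91.0°), with Δλ' = λ₁ − λ₂ = -29.9°: atan2( sin Δλ' cos φ₁ , cos φ₂ sin φ₁ − sin φ₂ cos φ₁ cos Δλ' ) = 185.5°.
Final bearing = (185.5° + 180°) mod 360° = 5.5°.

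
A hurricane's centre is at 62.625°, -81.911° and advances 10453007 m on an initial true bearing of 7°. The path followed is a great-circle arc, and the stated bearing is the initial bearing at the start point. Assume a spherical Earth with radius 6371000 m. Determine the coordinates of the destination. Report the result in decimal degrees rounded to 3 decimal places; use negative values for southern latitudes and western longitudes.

The arc subtends δ = 10453007/6371000 = 1.640717 rad at the centre.
With φ₁ = 62.625° = 1.093012 rad and θ = 7° = 0.122173 rad:
Destination latitude: φ₂ = arcsin( sin φ₁ cos δ + cos φ₁ sin δ cos θ ) = arcsin(0.393230) = 23.156°.
For the longitude increment, Δλ = atan2( sin θ sin δ cos φ₁, cos δ − sin φ₁ sin φ₂ ) = atan2(0.055900, -0.419058) = 172.402°.
λ₂ = λ₁ + Δλ = 90.491°.

latitude 23.156°, longitude 90.491°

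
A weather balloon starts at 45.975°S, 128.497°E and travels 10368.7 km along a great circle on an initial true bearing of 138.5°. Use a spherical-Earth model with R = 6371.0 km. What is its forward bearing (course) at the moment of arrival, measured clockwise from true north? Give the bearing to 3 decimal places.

final bearing 31.640°

The arc subtends δ = 10368.7/6371 = 1.627484 rad at the centre.
Converting: φ₁ = -0.802415 rad, θ = 2.417281 rad.
sin φ₂ = sin φ₁ cos δ + cos φ₁ sin δ cos θ = (-0.719037)(-0.056657) + (0.694972)(0.998394)(-0.748956) = -0.478929
φ₂ = asin(-0.478929) = -0.499434 rad = -28.615°.
Then Δλ = atan2(0.459763, -0.401024) = 2.288062 rad, from sin θ sin δ cos φ₁ over cos δ − sin φ₁ sin φ₂.
λ₂ = 128.497° + 131.096° = 259.593°, normalized to (−180°, 180°] → -100.407°.
The forward bearing on arrival equals the back-azimuth from the destination plus 180°.
Back-azimuth from P₂ (-28.615°, -100.407°) to P₁ (-45.975°, 128.497°), with Δλ' = λ₁ − λ₂ = 228.904°: atan2( sin Δλ' cos φ₁ , cos φ₂ sin φ₁ − sin φ₂ cos φ₁ cos Δλ' ) = 211.640°.
Final bearing = (211.640° + 180°) mod 360° = 31.640°.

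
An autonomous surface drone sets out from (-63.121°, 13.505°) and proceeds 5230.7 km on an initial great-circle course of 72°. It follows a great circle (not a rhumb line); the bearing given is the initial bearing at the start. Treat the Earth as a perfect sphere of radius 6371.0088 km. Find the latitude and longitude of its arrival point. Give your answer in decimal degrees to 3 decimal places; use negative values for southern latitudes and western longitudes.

latitude -30.372°, longitude 67.283°

Angular distance δ = d/R = 5230.7 / 6371.0088 = 0.821016 rad.
With φ₁ = -63.121° = -1.101669 rad and θ = 72° = 1.256637 rad:
Applying the spherical law of cosines for sides, sin φ₂ = sin φ₁ cos δ + cos φ₁ sin δ cos θ = -0.505609, so φ₂ = -30.372°.
Then Δλ = atan2(0.314676, 0.230493) = 0.938604 rad, from sin θ sin δ cos φ₁ over cos δ − sin φ₁ sin φ₂.
λ₂ = 13.505° + 53.778° = 67.283°.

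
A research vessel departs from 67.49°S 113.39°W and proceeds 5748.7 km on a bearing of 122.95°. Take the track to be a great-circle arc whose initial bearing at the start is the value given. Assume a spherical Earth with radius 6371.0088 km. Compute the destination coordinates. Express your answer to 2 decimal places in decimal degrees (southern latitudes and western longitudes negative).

latitude -47.39°, longitude -9.98°

The arc subtends δ = 5748.7/6371.0088 = 0.902322 rad at the centre.
Start latitude φ₁ = -1.177923 rad; initial bearing θ = 2.145882 rad.
sin φ₂ = sin φ₁ cos δ + cos φ₁ sin δ cos θ = (-0.923813)(0.619790) + (0.382845)(0.784768)(-0.543907) = -0.735983
φ₂ = asin(-0.735983) = -0.827118 rad = -47.39°.
Δλ = atan2( sin θ sin δ cos φ₁ , cos δ − sin φ₁ sin φ₂ ) = atan2(0.252116, -0.060121) = 1.804890 rad = 103.41°.
Hence λ₂ = -113.39° + 103.41° = -9.98°.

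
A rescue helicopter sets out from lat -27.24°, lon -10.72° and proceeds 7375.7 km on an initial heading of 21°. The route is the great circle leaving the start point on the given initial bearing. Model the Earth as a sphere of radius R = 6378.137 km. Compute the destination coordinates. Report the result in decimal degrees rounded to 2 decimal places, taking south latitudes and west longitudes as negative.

Angular distance δ = d/R = 7375.7 / 6378.137 = 1.156404 rad.
Converting: φ₁ = -0.475428 rad, θ = 0.366519 rad.
sin φ₂ = sin φ₁ cos δ + cos φ₁ sin δ cos θ = (-0.457719)(0.402634) + (0.889097)(0.915361)(0.933580) = 0.575496
φ₂ = asin(0.575496) = 0.613211 rad = 35.13°.
For the longitude increment, Δλ = atan2( sin θ sin δ cos φ₁, cos δ − sin φ₁ sin φ₂ ) = atan2(0.291656, 0.666050) = 23.65°.
λ₂ = -10.72° + 23.65° = 12.93°.

latitude 35.13°, longitude 12.93°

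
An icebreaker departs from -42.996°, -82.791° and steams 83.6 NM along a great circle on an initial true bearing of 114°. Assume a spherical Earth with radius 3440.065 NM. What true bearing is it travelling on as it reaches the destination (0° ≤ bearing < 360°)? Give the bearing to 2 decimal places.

final bearing 112.80°

δ = 83.6/3440.065 = 0.024302 rad (1.3924°).
With φ₁ = -42.996° = -0.750422 rad and θ = 114° = 1.989675 rad:
Destination latitude: φ₂ = arcsin( sin φ₁ cos δ + cos φ₁ sin δ cos θ ) = arcsin(-0.688975) = -43.549°.
Δλ = atan2( sin θ sin δ cos φ₁ , cos δ − sin φ₁ sin φ₂ ) = atan2(0.016236, 0.529860) = 0.030633 rad = 1.755°.
Hence λ₂ = -82.791° + 1.755° = -81.036°.
The forward bearing on arrival equals the back-azimuth from the destination plus 180°.
Back-azimuth from P₂ (-43.55°, -81.04°) to P₁ (-43.00°, -82.79°), with Δλ' = λ₁ − λ₂ = -1.76°: atan2( sin Δλ' cos φ₁ , cos φ₂ sin φ₁ − sin φ₂ cos φ₁ cos Δλ' ) = 292.80°.
Final bearing = (292.80° + 180°) mod 360° = 112.80°.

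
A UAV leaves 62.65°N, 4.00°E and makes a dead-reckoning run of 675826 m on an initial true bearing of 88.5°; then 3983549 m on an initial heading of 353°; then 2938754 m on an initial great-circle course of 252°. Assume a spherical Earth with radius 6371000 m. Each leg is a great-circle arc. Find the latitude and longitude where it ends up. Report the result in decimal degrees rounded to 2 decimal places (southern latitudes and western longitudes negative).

latitude 59.75°, longitude 167.69°

Apply the spherical direct solution leg by leg, carrying full precision between legs.
Leg 1: from (62.65°, 4.00°), δ = 675826/6371000 = 0.106078 rad, θ = 88.5° → φ = 62.19°, λ = 17.11°.
Leg 2: from (62.19°, 17.11°), δ = 3983549/6371000 = 0.625263 rad, θ = 353° → φ = 81.19°, λ = -135.14°.
Leg 3: from (81.19°, -135.14°), δ = 2938754/6371000 = 0.461270 rad, θ = 252° → φ = 59.75°, λ = 167.69°.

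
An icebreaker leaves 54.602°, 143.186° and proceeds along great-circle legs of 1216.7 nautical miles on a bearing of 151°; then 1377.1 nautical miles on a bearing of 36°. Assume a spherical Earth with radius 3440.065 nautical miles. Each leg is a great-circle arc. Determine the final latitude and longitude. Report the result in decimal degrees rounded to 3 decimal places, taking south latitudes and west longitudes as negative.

Apply the spherical direct solution leg by leg, carrying full precision between legs.
Leg 1: from (54.602°, 143.186°), δ = 1216.7/3440.065 = 0.353685 rad, θ = 151° → φ = 36.102°, λ = 155.181°.
Leg 2: from (36.102°, 155.181°), δ = 1377.1/3440.065 = 0.400312 rad, θ = 36° → φ = 52.880°, λ = 177.488°.

latitude 52.880°, longitude 177.488°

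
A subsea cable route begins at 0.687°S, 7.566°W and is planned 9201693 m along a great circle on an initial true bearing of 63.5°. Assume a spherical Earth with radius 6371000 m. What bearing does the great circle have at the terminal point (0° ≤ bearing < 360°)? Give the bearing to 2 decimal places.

Central angle δ = d/R = 1.444309 rad.
Converting: φ₁ = -0.011990 rad, θ = 1.108284 rad.
sin φ₂ = sin φ₁ cos δ + cos φ₁ sin δ cos θ = (-0.011990)(0.126150) + (0.999928)(0.992011)(0.446198) = 0.441089
φ₂ = asin(0.441089) = 0.456812 rad = 26.173°.
For the longitude increment, Δλ = atan2( sin θ sin δ cos φ₁, cos δ − sin φ₁ sin φ₂ ) = atan2(0.887721, 0.131439) = 81.578°.
Hence λ₂ = -7.566° + 81.578° = 74.012°.
The forward bearing on arrival equals the back-azimuth from the destination plus 180°.
Back-azimuth from P₂ (26.17°, 74.01°) to P₁ (-0.69°, -7.57°), with Δλ' = λ₁ − λ₂ = -81.58°: atan2( sin Δλ' cos φ₁ , cos φ₂ sin φ₁ − sin φ₂ cos φ₁ cos Δλ' ) = 265.64°.
Final bearing = (265.64° + 180°) mod 360° = 85.64°.

final bearing 85.64°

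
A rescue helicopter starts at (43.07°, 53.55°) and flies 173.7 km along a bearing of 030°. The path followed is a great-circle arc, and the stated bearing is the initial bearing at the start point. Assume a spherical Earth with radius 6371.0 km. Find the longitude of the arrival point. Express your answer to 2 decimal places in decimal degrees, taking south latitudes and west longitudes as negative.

The arc subtends δ = 173.7/6371 = 0.027264 rad at the centre.
Start latitude φ₁ = 0.751713 rad; initial bearing θ = 0.523599 rad.
sin φ₂ = sin φ₁ cos δ + cos φ₁ sin δ cos θ = (0.682891)(0.999628) + (0.730520)(0.027261)(0.866025) = 0.699884
φ₂ = asin(0.699884) = 0.775235 rad = 44.42°.
Then Δλ = atan2(0.009957, 0.521684) = 0.019084 rad, from sin θ sin δ cos φ₁ over cos δ − sin φ₁ sin φ₂.
Hence λ₂ = 53.55° + 1.09° = 54.64°.

longitude 54.64°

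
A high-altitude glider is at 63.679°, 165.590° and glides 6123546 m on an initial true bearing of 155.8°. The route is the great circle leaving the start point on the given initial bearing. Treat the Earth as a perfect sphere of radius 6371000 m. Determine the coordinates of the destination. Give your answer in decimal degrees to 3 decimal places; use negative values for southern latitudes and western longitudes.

latitude 10.465°, longitude -174.426°

Angular distance δ = d/R = 6123546 / 6371000 = 0.961159 rad.
With φ₁ = 63.679° = 1.111408 rad and θ = 155.8° = 2.719223 rad:
Applying the spherical law of cosines for sides, sin φ₂ = sin φ₁ cos δ + cos φ₁ sin δ cos θ = 0.181631, so φ₂ = 10.465°.
Then Δλ = atan2(0.149017, 0.409770) = 0.348792 rad, from sin θ sin δ cos φ₁ over cos δ − sin φ₁ sin φ₂.
λ₂ = 165.590° + 19.984° = 185.574°, normalized to (−180°, 180°] → -174.426°.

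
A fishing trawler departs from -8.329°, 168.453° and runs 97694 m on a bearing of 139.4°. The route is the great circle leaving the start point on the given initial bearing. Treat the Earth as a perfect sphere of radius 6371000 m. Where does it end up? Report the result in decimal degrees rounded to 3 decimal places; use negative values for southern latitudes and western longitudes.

Angular distance δ = d/R = 97694 / 6371000 = 0.015334 rad.
With φ₁ = -8.329° = -0.145368 rad and θ = 139.4° = 2.432989 rad:
Applying the spherical law of cosines for sides, sin φ₂ = sin φ₁ cos δ + cos φ₁ sin δ cos θ = -0.156360, so φ₂ = -8.996°.
Then Δλ = atan2(0.009873, 0.977233) = 0.010103 rad, from sin θ sin δ cos φ₁ over cos δ − sin φ₁ sin φ₂.
λ₂ = λ₁ + Δλ = 169.032°.

latitude -8.996°, longitude 169.032°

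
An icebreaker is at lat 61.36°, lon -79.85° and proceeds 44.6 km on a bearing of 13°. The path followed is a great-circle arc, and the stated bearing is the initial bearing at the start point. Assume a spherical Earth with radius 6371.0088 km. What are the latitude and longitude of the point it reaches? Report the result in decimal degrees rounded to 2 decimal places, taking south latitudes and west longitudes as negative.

latitude 61.75°, longitude -79.66°

δ = 44.6/6371.0088 = 0.007000 rad (0.4011°).
With φ₁ = 61.36° = 1.070934 rad and θ = 13° = 0.226893 rad:
Destination latitude: φ₂ = arcsin( sin φ₁ cos δ + cos φ₁ sin δ cos θ ) = arcsin(0.880896) = 61.75°.
For the longitude increment, Δλ = atan2( sin θ sin δ cos φ₁, cos δ − sin φ₁ sin φ₂ ) = atan2(0.000755, 0.226858) = 0.19°.
Hence λ₂ = -79.85° + 0.19° = -79.66°.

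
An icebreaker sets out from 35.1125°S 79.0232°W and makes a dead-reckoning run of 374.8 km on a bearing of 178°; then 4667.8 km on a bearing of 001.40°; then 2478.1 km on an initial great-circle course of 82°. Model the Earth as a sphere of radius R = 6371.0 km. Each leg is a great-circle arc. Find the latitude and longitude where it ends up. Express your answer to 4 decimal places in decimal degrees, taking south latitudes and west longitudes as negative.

latitude 6.2568°, longitude -55.7380°

Apply the spherical direct solution leg by leg, carrying full precision between legs.
Leg 1: from (-35.1125°, -79.0232°), δ = 374.8/6371 = 0.058829 rad, θ = 178° → φ = -38.4810°, λ = -78.8730°.
Leg 2: from (-38.4810°, -78.8730°), δ = 4667.8/6371 = 0.732664 rad, θ = 1.4° → φ = 3.4885°, λ = -77.9349°.
Leg 3: from (3.4885°, -77.9349°), δ = 2478.1/6371 = 0.388966 rad, θ = 82° → φ = 6.2568°, λ = -55.7380°.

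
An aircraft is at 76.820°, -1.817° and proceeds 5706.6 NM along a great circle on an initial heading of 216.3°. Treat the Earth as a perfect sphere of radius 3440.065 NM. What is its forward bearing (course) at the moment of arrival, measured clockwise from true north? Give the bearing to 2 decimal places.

Central angle δ = d/R = 1.658864 rad.
Start latitude φ₁ = 1.340762 rad; initial bearing θ = 3.775147 rad.
Destination latitude: φ₂ = arcsin( sin φ₁ cos δ + cos φ₁ sin δ cos θ ) = arcsin(-0.268685) = -15.586°.
Then Δλ = atan2(-0.134462, 0.173654) = -0.658880 rad, from sin θ sin δ cos φ₁ over cos δ − sin φ₁ sin φ₂.
λ₂ = λ₁ + Δλ = -39.568°.
The forward bearing on arrival equals the back-azimuth from the destination plus 180°.
Back-azimuth from P₂ (-15.59°, -39.57°) to P₁ (76.82°, -1.82°), with Δλ' = λ₁ − λ₂ = 37.75°: atan2( sin Δλ' cos φ₁ , cos φ₂ sin φ₁ − sin φ₂ cos φ₁ cos Δλ' ) = 8.06°.
Final bearing = (8.06° + 180°) mod 360° = 188.06°.

final bearing 188.06°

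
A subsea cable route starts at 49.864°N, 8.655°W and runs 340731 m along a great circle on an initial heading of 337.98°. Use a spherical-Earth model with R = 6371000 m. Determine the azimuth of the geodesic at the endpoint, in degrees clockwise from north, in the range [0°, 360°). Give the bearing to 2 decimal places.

Central angle δ = d/R = 0.053482 rad.
Start latitude φ₁ = 0.870291 rad; initial bearing θ = 5.898864 rad.
Applying the spherical law of cosines for sides, sin φ₂ = sin φ₁ cos δ + cos φ₁ sin δ cos θ = 0.795368, so φ₂ = 52.690°.
Δλ = atan2( sin θ sin δ cos φ₁ , cos δ − sin φ₁ sin φ₂ ) = atan2(-0.012919, 0.390498) = -0.033072 rad = -1.895°.
λ₂ = -8.655° + -1.895° = -10.550°.
The forward bearing on arrival equals the back-azimuth from the destination plus 180°.
Back-azimuth from P₂ (52.69°, -10.55°) to P₁ (49.86°, -8.65°), with Δλ' = λ₁ − λ₂ = 1.89°: atan2( sin Δλ' cos φ₁ , cos φ₂ sin φ₁ − sin φ₂ cos φ₁ cos Δλ' ) = 156.50°.
Final bearing = (156.50° + 180°) mod 360° = 336.50°.

final bearing 336.50°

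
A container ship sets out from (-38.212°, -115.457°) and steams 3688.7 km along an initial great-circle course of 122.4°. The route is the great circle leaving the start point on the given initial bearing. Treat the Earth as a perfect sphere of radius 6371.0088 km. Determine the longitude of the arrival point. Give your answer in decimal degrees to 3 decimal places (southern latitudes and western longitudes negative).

Angular distance δ = d/R = 3688.7 / 6371.0088 = 0.578982 rad.
Start latitude φ₁ = -0.666925 rad; initial bearing θ = 2.136283 rad.
Destination latitude: φ₂ = arcsin( sin φ₁ cos δ + cos φ₁ sin δ cos θ ) = arcsin(-0.748125) = -48.428°.
Then Δλ = atan2(0.363000, 0.374250) = 0.770140 rad, from sin θ sin δ cos φ₁ over cos δ − sin φ₁ sin φ₂.
Hence λ₂ = -115.457° + 44.126° = -71.331°.

longitude -71.331°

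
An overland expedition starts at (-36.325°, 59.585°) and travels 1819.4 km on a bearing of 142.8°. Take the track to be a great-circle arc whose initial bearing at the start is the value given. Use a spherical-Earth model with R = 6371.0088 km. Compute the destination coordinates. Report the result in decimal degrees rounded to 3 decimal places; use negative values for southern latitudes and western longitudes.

Central angle δ = d/R = 0.285575 rad.
Start latitude φ₁ = -0.633991 rad; initial bearing θ = 2.492330 rad.
sin φ₂ = sin φ₁ cos δ + cos φ₁ sin δ cos θ = (-0.592365)(0.959500) + (0.805670)(0.281709)(-0.796530) = -0.749158
φ₂ = asin(-0.749158) = -0.846790 rad = -48.517°.
Then Δλ = atan2(0.137223, 0.515725) = 0.260052 rad, from sin θ sin δ cos φ₁ over cos δ − sin φ₁ sin φ₂.
λ₂ = λ₁ + Δλ = 74.485°.

latitude -48.517°, longitude 74.485°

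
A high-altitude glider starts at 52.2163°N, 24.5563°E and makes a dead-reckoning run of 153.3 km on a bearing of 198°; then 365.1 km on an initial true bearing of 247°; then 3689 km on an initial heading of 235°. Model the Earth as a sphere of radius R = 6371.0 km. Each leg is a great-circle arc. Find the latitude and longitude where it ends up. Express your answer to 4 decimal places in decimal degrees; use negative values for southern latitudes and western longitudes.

Apply the spherical direct solution leg by leg, carrying full precision between legs.
Leg 1: from (52.2163°, 24.5563°), δ = 153.3/6371 = 0.024062 rad, θ = 198° → φ = 50.9031°, λ = 23.8808°.
Leg 2: from (50.9031°, 23.8808°), δ = 365.1/6371 = 0.057307 rad, θ = 247° → φ = 49.5254°, λ = 19.2220°.
Leg 3: from (49.5254°, 19.2220°), δ = 3689/6371 = 0.579030 rad, θ = 235° → φ = 25.6556°, λ = -10.5979°.

latitude 25.6556°, longitude -10.5979°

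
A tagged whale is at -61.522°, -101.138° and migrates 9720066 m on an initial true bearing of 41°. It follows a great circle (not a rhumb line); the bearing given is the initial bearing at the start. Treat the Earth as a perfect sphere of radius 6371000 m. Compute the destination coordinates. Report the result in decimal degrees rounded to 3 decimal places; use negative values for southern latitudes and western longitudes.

Central angle δ = d/R = 1.525674 rad.
With φ₁ = -61.522° = -1.073761 rad and θ = 41° = 0.715585 rad:
sin φ₂ = sin φ₁ cos δ + cos φ₁ sin δ cos θ = (-0.879000)(0.045107) + (0.476821)(0.998982)(0.754710) = 0.319846
φ₂ = asin(0.319846) = 0.325567 rad = 18.654°.
Then Δλ = atan2(0.312504, 0.326252) = 0.763879 rad, from sin θ sin δ cos φ₁ over cos δ − sin φ₁ sin φ₂.
λ₂ = -101.138° + 43.767° = -57.371°.

latitude 18.654°, longitude -57.371°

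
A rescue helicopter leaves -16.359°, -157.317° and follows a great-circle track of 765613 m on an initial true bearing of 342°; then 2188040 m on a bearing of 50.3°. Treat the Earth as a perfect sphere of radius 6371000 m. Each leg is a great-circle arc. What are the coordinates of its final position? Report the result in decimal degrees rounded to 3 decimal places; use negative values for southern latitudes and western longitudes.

Apply the spherical direct solution leg by leg, carrying full precision between legs.
Leg 1: from (-16.359°, -157.317°), δ = 765613/6371000 = 0.120172 rad, θ = 342° → φ = -9.801°, λ = -159.472°.
Leg 2: from (-9.801°, -159.472°), δ = 2188040/6371000 = 0.343437 rad, θ = 50.3° → φ = 2.962°, λ = -144.436°.

latitude 2.962°, longitude -144.436°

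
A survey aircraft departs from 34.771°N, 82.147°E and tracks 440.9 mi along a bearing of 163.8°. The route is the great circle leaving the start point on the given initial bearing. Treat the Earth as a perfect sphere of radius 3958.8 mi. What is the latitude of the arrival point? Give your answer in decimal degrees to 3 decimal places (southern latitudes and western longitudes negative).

latitude 28.626°

Central angle δ = d/R = 0.111372 rad.
Start latitude φ₁ = 0.606868 rad; initial bearing θ = 2.858849 rad.
sin φ₂ = sin φ₁ cos δ + cos φ₁ sin δ cos θ = (0.570298)(0.993805) + (0.821438)(0.111142)(-0.960294) = 0.479093
φ₂ = asin(0.479093) = 0.499622 rad = 28.626°.
For the longitude increment, Δλ = atan2( sin θ sin δ cos φ₁, cos δ − sin φ₁ sin φ₂ ) = atan2(0.025471, 0.720579) = 2.024°.
λ₂ = λ₁ + Δλ = 84.171°.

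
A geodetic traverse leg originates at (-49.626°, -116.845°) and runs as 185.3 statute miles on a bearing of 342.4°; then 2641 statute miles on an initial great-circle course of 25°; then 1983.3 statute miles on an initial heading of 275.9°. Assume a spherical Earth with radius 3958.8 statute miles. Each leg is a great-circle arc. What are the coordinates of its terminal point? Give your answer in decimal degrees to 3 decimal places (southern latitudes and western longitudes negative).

Apply the spherical direct solution leg by leg, carrying full precision between legs.
Leg 1: from (-49.626°, -116.845°), δ = 185.3/3958.8 = 0.046807 rad, θ = 342.4° → φ = -47.063°, λ = -118.035°.
Leg 2: from (-47.063°, -118.035°), δ = 2641/3958.8 = 0.667121 rad, θ = 25° → φ = -11.138°, λ = -102.579°.
Leg 3: from (-11.138°, -102.579°), δ = 1983.3/3958.8 = 0.500985 rad, θ = 275.9° → φ = -6.949°, λ = -131.348°.

latitude -6.949°, longitude -131.348°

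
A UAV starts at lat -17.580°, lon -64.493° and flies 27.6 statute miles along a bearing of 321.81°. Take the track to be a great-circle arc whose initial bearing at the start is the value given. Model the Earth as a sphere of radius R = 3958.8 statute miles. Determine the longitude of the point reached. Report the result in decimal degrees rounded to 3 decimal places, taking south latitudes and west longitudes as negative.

Angular distance δ = d/R = 27.6 / 3958.8 = 0.006972 rad.
With φ₁ = -17.580° = -0.306829 rad and θ = 321.81° = 5.616644 rad:
Applying the spherical law of cosines for sides, sin φ₂ = sin φ₁ cos δ + cos φ₁ sin δ cos θ = -0.296806, so φ₂ = -17.266°.
For the longitude increment, Δλ = atan2( sin θ sin δ cos φ₁, cos δ − sin φ₁ sin φ₂ ) = atan2(-0.004109, 0.910329) = -0.259°.
λ₂ = λ₁ + Δλ = -64.752°.

longitude -64.752°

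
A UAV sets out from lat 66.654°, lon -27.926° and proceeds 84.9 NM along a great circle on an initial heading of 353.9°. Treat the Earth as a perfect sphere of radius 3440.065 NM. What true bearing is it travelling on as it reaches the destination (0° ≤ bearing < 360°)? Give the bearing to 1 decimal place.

Angular distance δ = d/R = 84.9 / 3440.065 = 0.024680 rad.
Start latitude φ₁ = 1.163332 rad; initial bearing θ = 6.176720 rad.
Destination latitude: φ₂ = arcsin( sin φ₁ cos δ + cos φ₁ sin δ cos θ ) = arcsin(0.927573) = 68.060°.
For the longitude increment, Δλ = atan2( sin θ sin δ cos φ₁, cos δ − sin φ₁ sin φ₂ ) = atan2(-0.001039, 0.148064) = -0.402°.
Hence λ₂ = -27.926° + -0.402° = -28.328°.
The forward bearing on arrival equals the back-azimuth from the destination plus 180°.
Back-azimuth from P₂ (68.1°, -28.3°) to P₁ (66.7°, -27.9°), with Δλ' = λ₁ − λ₂ = 0.4°: atan2( sin Δλ' cos φ₁ , cos φ₂ sin φ₁ − sin φ₂ cos φ₁ cos Δλ' ) = 173.5°.
Final bearing = (173.5° + 180°) mod 360° = 353.5°.

final bearing 353.5°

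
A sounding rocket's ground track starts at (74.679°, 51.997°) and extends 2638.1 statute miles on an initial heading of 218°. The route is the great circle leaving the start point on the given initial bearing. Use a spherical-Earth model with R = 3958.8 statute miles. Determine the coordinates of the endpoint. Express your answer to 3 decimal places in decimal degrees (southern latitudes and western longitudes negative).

Angular distance δ = d/R = 2638.1 / 3958.8 = 0.666389 rad.
Start latitude φ₁ = 1.303394 rad; initial bearing θ = 3.804818 rad.
Destination latitude: φ₂ = arcsin( sin φ₁ cos δ + cos φ₁ sin δ cos θ ) = arcsin(0.629416) = 39.007°.
For the longitude increment, Δλ = atan2( sin θ sin δ cos φ₁, cos δ − sin φ₁ sin φ₂ ) = atan2(-0.100557, 0.179012) = -29.324°.
Hence λ₂ = 51.997° + -29.324° = 22.673°.

latitude 39.007°, longitude 22.673°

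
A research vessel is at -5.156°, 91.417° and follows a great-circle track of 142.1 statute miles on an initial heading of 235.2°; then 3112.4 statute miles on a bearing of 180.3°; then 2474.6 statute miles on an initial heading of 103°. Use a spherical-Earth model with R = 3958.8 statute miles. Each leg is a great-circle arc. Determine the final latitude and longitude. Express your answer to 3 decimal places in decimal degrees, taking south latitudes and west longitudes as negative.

Apply the spherical direct solution leg by leg, carrying full precision between legs.
Leg 1: from (-5.156°, 91.417°), δ = 142.1/3958.8 = 0.035895 rad, θ = 235.2° → φ = -6.327°, λ = 89.718°.
Leg 2: from (-6.327°, 89.718°), δ = 3112.4/3958.8 = 0.786198 rad, θ = 180.3° → φ = -51.372°, λ = 89.378°.
Leg 3: from (-51.372°, 89.378°), δ = 2474.6/3958.8 = 0.625088 rad, θ = 103° → φ = -45.698°, λ = 144.099°.

latitude -45.698°, longitude 144.099°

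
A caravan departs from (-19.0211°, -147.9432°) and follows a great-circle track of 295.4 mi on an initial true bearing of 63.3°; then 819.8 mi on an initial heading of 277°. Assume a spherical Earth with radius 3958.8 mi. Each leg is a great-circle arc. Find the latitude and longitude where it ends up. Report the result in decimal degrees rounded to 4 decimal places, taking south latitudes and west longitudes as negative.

latitude -15.2553°, longitude -156.1603°

Apply the spherical direct solution leg by leg, carrying full precision between legs.
Leg 1: from (-19.0211°, -147.9432°), δ = 295.4/3958.8 = 0.074619 rad, θ = 63.3° → φ = -17.0581°, λ = -143.9485°.
Leg 2: from (-17.0581°, -143.9485°), δ = 819.8/3958.8 = 0.207083 rad, θ = 277° → φ = -15.2553°, λ = -156.1603°.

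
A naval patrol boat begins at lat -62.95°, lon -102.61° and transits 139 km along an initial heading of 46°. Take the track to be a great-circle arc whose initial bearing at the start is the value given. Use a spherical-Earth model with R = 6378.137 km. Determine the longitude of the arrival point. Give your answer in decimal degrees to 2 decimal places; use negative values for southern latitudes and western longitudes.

δ = 139/6378.137 = 0.021793 rad (1.2487°).
Converting: φ₁ = -1.098685 rad, θ = 0.802851 rad.
sin φ₂ = sin φ₁ cos δ + cos φ₁ sin δ cos θ = (-0.890610)(0.999763) + (0.454768)(0.021791)(0.694658) = -0.883514
φ₂ = asin(-0.883514) = -1.083313 rad = -62.07°.
Δλ = atan2( sin θ sin δ cos φ₁ , cos δ − sin φ₁ sin φ₂ ) = atan2(0.007129, 0.212896) = 0.033472 rad = 1.92°.
λ₂ = λ₁ + Δλ = -100.69°.

longitude -100.69°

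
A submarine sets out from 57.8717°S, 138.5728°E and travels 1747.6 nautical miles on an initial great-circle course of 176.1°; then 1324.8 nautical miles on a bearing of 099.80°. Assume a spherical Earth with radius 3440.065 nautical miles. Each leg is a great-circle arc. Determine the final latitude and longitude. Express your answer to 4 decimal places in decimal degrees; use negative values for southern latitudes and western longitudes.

latitude -68.2710°, longitude -98.9361°

Apply the spherical direct solution leg by leg, carrying full precision between legs.
Leg 1: from (-57.8717°, 138.5728°), δ = 1747.6/3440.065 = 0.508014 rad, θ = 176.1° → φ = -86.3857°, λ = 170.2296°.
Leg 2: from (-86.3857°, 170.2296°), δ = 1324.8/3440.065 = 0.385109 rad, θ = 99.8° → φ = -68.2710°, λ = -98.9361°.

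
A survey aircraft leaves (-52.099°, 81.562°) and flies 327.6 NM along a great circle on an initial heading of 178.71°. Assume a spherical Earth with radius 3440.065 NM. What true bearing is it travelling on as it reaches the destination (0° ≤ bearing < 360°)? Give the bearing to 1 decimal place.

final bearing 178.5°

Central angle δ = d/R = 0.095231 rad.
Start latitude φ₁ = -0.909299 rad; initial bearing θ = 3.119078 rad.
Applying the spherical law of cosines for sides, sin φ₂ = sin φ₁ cos δ + cos φ₁ sin δ cos θ = -0.843895, so φ₂ = -57.554°.
Then Δλ = atan2(0.001315, 0.329574) = 0.003990 rad, from sin θ sin δ cos φ₁ over cos δ − sin φ₁ sin φ₂.
λ₂ = λ₁ + Δλ = 81.791°.
The forward bearing on arrival equals the back-azimuth from the destination plus 180°.
Back-azimuth from P₂ (-57.6°, 81.8°) to P₁ (-52.1°, 81.6°), with Δλ' = λ₁ − λ₂ = -0.2°: atan2( sin Δλ' cos φ₁ , cos φ₂ sin φ₁ − sin φ₂ cos φ₁ cos Δλ' ) = 358.5°.
Final bearing = (358.5° + 180°) mod 360° = 178.5°.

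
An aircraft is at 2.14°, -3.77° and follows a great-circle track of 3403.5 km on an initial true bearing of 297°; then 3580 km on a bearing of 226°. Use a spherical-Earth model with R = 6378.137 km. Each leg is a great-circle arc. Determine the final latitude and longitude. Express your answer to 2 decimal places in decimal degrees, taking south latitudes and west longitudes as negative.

latitude -7.71°, longitude -54.52°

Apply the spherical direct solution leg by leg, carrying full precision between legs.
Leg 1: from (2.14°, -3.77°), δ = 3403.5/6378.137 = 0.533620 rad, θ = 297° → φ = 15.24°, λ = -31.79°.
Leg 2: from (15.24°, -31.79°), δ = 3580/6378.137 = 0.561292 rad, θ = 226° → φ = -7.71°, λ = -54.52°.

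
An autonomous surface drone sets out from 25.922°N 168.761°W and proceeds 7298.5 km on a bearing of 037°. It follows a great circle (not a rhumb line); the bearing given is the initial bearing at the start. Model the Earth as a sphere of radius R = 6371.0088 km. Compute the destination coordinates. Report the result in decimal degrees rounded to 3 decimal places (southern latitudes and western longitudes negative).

Central angle δ = d/R = 1.145580 rad.
Converting: φ₁ = 0.452424 rad, θ = 0.645772 rad.
sin φ₂ = sin φ₁ cos δ + cos φ₁ sin δ cos θ = (0.437147)(0.412518) + (0.899390)(0.910949)(0.798636) = 0.834652
φ₂ = asin(0.834652) = 0.987501 rad = 56.580°.
For the longitude increment, Δλ = atan2( sin θ sin δ cos φ₁, cos δ − sin φ₁ sin φ₂ ) = atan2(0.493066, 0.047652) = 84.480°.
λ₂ = -168.761° + 84.480° = -84.281°.

latitude 56.580°, longitude -84.281°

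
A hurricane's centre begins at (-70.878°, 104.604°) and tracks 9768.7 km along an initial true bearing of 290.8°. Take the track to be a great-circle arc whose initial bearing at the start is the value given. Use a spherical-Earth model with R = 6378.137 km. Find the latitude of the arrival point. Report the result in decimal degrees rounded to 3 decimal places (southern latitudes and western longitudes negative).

latitude 4.543°

δ = 9768.7/6378.137 = 1.531591 rad (87.7537°).
With φ₁ = -70.878° = -1.237054 rad and θ = 290.8° = 5.075417 rad:
Applying the spherical law of cosines for sides, sin φ₂ = sin φ₁ cos δ + cos φ₁ sin δ cos θ = 0.079205, so φ₂ = 4.543°.
Δλ = atan2( sin θ sin δ cos φ₁ , cos δ − sin φ₁ sin φ₂ ) = atan2(-0.305996, 0.114029) = -1.214088 rad = -69.562°.
λ₂ = λ₁ + Δλ = 35.042°.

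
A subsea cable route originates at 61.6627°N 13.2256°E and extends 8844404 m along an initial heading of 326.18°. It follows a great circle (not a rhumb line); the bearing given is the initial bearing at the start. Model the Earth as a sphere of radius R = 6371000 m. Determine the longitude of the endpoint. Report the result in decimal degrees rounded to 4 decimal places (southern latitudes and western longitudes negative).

The arc subtends δ = 8844404/6371000 = 1.388229 rad at the centre.
Converting: φ₁ = 1.076217 rad, θ = 5.692915 rad.
Destination latitude: φ₂ = arcsin( sin φ₁ cos δ + cos φ₁ sin δ cos θ ) = arcsin(0.547590) = 33.2018°.
Then Δλ = atan2(-0.259799, -0.300416) = -2.428570 rad, from sin θ sin δ cos φ₁ over cos δ − sin φ₁ sin φ₂.
Hence λ₂ = 13.2256° + -139.1468° = -125.9212°.

longitude -125.9212°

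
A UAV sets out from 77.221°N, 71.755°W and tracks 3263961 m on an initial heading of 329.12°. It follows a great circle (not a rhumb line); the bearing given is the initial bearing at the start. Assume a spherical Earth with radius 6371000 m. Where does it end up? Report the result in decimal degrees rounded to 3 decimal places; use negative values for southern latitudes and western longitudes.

latitude 70.575°, longitude 157.402°

δ = 3263961/6371000 = 0.512315 rad (29.3535°).
Start latitude φ₁ = 1.347761 rad; initial bearing θ = 5.744228 rad.
sin φ₂ = sin φ₁ cos δ + cos φ₁ sin δ cos θ = (0.975230)(0.871612) + (0.221191)(0.490197)(0.858244) = 0.943079
φ₂ = asin(0.943079) = 1.231771 rad = 70.575°.
Δλ = atan2( sin θ sin δ cos φ₁ , cos δ − sin φ₁ sin φ₂ ) = atan2(-0.055649, -0.048108) = -2.283639 rad = -130.843°.
λ₂ = -71.755° + -130.843° = -202.598°, normalized to (−180°, 180°] → 157.402°.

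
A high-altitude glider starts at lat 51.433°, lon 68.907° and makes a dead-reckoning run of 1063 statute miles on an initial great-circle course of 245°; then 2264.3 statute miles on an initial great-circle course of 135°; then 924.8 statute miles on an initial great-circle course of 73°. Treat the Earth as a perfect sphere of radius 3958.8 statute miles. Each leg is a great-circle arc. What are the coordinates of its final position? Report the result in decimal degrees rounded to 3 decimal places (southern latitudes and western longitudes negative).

Apply the spherical direct solution leg by leg, carrying full precision between legs.
Leg 1: from (51.433°, 68.907°), δ = 1063/3958.8 = 0.268516 rad, θ = 245° → φ = 43.154°, λ = 49.663°.
Leg 2: from (43.154°, 49.663°), δ = 2264.3/3958.8 = 0.571966 rad, θ = 135° → φ = 17.210°, λ = 73.284°.
Leg 3: from (17.210°, 73.284°), δ = 924.8/3958.8 = 0.233606 rad, θ = 73° → φ = 20.640°, λ = 86.967°.

latitude 20.640°, longitude 86.967°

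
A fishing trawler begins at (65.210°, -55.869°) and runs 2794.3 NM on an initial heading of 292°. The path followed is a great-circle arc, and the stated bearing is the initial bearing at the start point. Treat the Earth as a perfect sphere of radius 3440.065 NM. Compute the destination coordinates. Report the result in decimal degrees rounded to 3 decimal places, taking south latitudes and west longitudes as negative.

δ = 2794.3/3440.065 = 0.812281 rad (46.5403°).
With φ₁ = 65.210° = 1.138129 rad and θ = 292° = 5.096361 rad:
Destination latitude: φ₂ = arcsin( sin φ₁ cos δ + cos φ₁ sin δ cos θ ) = arcsin(0.738471) = 47.601°.
Δλ = atan2( sin θ sin δ cos φ₁ , cos δ − sin φ₁ sin φ₂ ) = atan2(-0.282186, 0.017423) = -1.509131 rad = -86.467°.
λ₂ = λ₁ + Δλ = -142.336°.

latitude 47.601°, longitude -142.336°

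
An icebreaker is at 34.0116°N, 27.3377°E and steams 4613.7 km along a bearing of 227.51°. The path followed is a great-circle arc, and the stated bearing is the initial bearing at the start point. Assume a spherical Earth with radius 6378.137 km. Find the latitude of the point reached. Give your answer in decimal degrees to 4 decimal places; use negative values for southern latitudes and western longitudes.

latitude 2.7904°

The arc subtends δ = 4613.7/6378.137 = 0.723362 rad at the centre.
Converting: φ₁ = 0.593614 rad, θ = 3.970799 rad.
Destination latitude: φ₂ = arcsin( sin φ₁ cos δ + cos φ₁ sin δ cos θ ) = arcsin(0.048682) = 2.7904°.
Then Δλ = atan2(-0.404588, 0.722354) = -0.510562 rad, from sin θ sin δ cos φ₁ over cos δ − sin φ₁ sin φ₂.
Hence λ₂ = 27.3377° + -29.2530° = -1.9153°.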